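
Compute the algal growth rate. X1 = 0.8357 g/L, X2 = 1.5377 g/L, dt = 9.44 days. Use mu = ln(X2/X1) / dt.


mu = ln(X2/X1) / dt
= ln(1.5377/0.8357) / 9.44
= 0.0646 per day

0.0646 per day


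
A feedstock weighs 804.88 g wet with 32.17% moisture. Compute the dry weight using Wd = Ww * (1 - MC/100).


Wd = Ww * (1 - MC/100)
= 804.88 * (1 - 32.17/100)
= 545.9501 g

545.9501 g


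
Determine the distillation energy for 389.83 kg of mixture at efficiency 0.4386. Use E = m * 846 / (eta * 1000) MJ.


E = m * 846 / (eta * 1000)
= 389.83 * 846 / (0.4386 * 1000)
= 751.9293 MJ

751.9293 MJ


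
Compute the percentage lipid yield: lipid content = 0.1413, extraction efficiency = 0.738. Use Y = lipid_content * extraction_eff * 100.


Y = lipid_content * extraction_eff * 100
= 0.1413 * 0.738 * 100
= 10.4279%

10.4279%


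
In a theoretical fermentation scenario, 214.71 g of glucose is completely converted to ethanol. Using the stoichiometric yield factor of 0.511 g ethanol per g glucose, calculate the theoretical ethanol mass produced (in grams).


Theoretical ethanol yield: m_EtOH = 0.511 * m_glucose
m_EtOH = 0.511 * 214.71 = 109.7168 g

109.7168 g


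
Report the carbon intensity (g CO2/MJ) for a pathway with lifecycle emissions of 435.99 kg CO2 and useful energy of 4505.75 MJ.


CI = CO2 * 1000 / E
= 435.99 * 1000 / 4505.75
= 96.7630 g CO2/MJ

96.7630 g CO2/MJ


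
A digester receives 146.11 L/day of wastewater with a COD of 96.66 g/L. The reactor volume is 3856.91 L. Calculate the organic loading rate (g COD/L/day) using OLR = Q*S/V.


OLR = Q * S / V
= 146.11 * 96.66 / 3856.91
= 3.6617 g/L/day

3.6617 g/L/day


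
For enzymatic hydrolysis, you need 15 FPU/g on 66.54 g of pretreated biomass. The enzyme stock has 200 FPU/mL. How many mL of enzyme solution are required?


V = dosage * m_sub / activity
V = 15 * 66.54 / 200
V = 4.9905 mL

4.9905 mL


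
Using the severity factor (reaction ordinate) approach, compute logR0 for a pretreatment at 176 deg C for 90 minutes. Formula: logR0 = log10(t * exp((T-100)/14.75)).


logR0 = log10(t * exp((T - 100) / 14.75))
= log10(90 * exp((176 - 100) / 14.75))
= 4.1920

4.1920


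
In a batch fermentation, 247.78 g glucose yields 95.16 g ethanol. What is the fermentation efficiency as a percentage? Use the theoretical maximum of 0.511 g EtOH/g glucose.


Fermentation efficiency = (actual / (0.511 * glucose)) * 100
= (95.16 / (0.511 * 247.78)) * 100
= 75.1566%

75.1566%


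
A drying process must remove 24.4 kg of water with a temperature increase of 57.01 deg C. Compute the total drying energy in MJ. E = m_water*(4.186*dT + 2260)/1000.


E = m_water * (4.186 * dT + 2260) / 1000
= 24.4 * (4.186 * 57.01 + 2260) / 1000
= 60.9669 MJ

60.9669 MJ


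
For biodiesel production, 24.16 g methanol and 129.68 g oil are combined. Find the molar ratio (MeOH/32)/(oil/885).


Molar ratio = n_MeOH / n_oil = (MeOH/32) / (oil/885) = (MeOH * 885) / (32 * oil)
= (24.16 * 885) / (32 * 129.68)
= 5.1525

5.1525


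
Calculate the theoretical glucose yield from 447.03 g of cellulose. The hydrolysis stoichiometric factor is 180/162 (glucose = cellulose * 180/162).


glucose = cellulose * 180/162
= 447.03 * 180/162
= 496.7000 g

496.7000 g


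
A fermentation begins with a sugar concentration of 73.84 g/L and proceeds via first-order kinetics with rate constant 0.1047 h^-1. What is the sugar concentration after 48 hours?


S = S0 * exp(-k * t)
S = 73.84 * exp(-0.1047 * 48)
S = 0.4850 g/L

0.4850 g/L


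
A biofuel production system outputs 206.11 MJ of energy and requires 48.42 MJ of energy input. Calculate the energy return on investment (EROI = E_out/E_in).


EROI = E_out / E_in
= 206.11 / 48.42
= 4.2567

4.2567


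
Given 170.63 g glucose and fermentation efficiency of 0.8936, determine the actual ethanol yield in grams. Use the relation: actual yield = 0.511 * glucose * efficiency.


Actual ethanol: m = 0.511 * 170.63 * 0.8936
m = 77.9147 g

77.9147 g


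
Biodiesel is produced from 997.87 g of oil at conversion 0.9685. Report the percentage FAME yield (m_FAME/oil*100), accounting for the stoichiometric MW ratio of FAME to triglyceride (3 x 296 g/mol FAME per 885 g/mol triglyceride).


m_FAME = oil * conv * (3 * 296 / 885) = oil * conv * (888/885)
= 997.87 * 0.9685 * 888 / 885
= 969.7132 g
Y = m_FAME / oil * 100 = conv * (888/885) * 100
= 0.9685 * 888 / 885 * 100
= 97.18%

97.18%


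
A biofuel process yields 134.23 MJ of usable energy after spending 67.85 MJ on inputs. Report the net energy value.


NEV = E_out - E_in
= 134.23 - 67.85
= 66.3800 MJ

66.3800 MJ


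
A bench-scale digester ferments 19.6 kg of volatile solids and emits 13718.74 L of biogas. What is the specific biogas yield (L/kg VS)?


Y = V / VS
= 13718.74 / 19.6
= 699.9357 L/kg VS

699.9357 L/kg VS


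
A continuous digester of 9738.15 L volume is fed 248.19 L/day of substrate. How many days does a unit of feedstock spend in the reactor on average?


HRT = V / Q
= 9738.15 / 248.19
= 39.2367 days

39.2367 days


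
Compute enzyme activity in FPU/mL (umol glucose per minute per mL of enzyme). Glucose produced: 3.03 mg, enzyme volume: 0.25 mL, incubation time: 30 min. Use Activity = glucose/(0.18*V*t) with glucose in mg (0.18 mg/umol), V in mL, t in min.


Activity = glucose_mg / (0.18 mg/umol * V_mL * t_min)
= 3.03 / (0.18 * 0.25 * 30)
= 2.2444 FPU/mL

2.2444 FPU/mL


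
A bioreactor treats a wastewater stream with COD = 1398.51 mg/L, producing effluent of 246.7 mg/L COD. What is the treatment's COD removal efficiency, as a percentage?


eta = (COD_in - COD_out) / COD_in * 100
= (1398.51 - 246.7) / 1398.51 * 100
= 82.3598%

82.3598%


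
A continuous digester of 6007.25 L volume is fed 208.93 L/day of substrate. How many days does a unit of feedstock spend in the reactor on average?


HRT = V / Q
= 6007.25 / 208.93
= 28.7525 days

28.7525 days


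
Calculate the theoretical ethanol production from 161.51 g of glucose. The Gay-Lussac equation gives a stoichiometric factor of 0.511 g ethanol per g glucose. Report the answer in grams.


Theoretical ethanol yield: m_EtOH = 0.511 * m_glucose
m_EtOH = 0.511 * 161.51 = 82.5316 g

82.5316 g


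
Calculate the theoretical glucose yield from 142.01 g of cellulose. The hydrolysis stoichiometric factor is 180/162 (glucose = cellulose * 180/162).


glucose = cellulose * 180/162
= 142.01 * 180/162
= 157.7889 g

157.7889 g


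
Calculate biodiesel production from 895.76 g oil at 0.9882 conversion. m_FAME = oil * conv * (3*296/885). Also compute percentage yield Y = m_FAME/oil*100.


m_FAME = oil * conv * (3 * 296 / 885) = oil * conv * (888/885)
= 895.76 * 0.9882 * 888 / 885
= 888.1907 g
Y = m_FAME / oil * 100 = conv * (888/885) * 100
= 0.9882 * 888 / 885 * 100
= 99.15%

888.1907 g FAME; Y = 99.15%


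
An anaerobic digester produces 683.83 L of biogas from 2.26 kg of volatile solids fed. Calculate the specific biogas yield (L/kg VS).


Y = V / VS
= 683.83 / 2.26
= 302.5796 L/kg VS

302.5796 L/kg VS


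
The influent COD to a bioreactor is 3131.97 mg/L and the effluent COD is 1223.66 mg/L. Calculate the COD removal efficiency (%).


eta = (COD_in - COD_out) / COD_in * 100
= (3131.97 - 1223.66) / 3131.97 * 100
= 60.9300%

60.9300%


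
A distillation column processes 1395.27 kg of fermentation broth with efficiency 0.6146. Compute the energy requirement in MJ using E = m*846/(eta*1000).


E = m * 846 / (eta * 1000)
= 1395.27 * 846 / (0.6146 * 1000)
= 1920.5962 MJ

1920.5962 MJ


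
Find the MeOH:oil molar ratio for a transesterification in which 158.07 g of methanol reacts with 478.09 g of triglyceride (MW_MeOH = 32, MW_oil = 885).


Molar ratio = n_MeOH / n_oil = (MeOH/32) / (oil/885) = (MeOH * 885) / (32 * oil)
= (158.07 * 885) / (32 * 478.09)
= 9.1439

9.1439


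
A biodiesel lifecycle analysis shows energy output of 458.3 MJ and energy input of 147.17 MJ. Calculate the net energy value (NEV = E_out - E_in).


NEV = E_out - E_in
= 458.3 - 147.17
= 311.1300 MJ

311.1300 MJ


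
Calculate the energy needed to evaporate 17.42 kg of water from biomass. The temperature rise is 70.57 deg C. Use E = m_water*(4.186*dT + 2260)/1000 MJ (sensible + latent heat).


E = m_water * (4.186 * dT + 2260) / 1000
= 17.42 * (4.186 * 70.57 + 2260) / 1000
= 44.5152 MJ

44.5152 MJ


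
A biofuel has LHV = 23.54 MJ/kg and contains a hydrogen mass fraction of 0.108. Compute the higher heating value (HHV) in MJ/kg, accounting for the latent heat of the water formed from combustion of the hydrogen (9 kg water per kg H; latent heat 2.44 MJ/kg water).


HHV = LHV + H_frac * 9 * 2.44
= 23.54 + 0.108 * 9 * 2.44
= 25.9117 MJ/kg

25.9117 MJ/kg


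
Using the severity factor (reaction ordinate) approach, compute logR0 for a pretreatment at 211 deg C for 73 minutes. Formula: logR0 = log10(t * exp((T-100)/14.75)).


logR0 = log10(t * exp((T - 100) / 14.75))
= log10(73 * exp((211 - 100) / 14.75))
= 5.1316

5.1316


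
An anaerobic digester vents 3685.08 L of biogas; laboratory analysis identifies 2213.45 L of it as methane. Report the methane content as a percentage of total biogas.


CH4% = V_CH4 / V_total * 100
= 2213.45 / 3685.08 * 100
= 60.0652%

60.0652%


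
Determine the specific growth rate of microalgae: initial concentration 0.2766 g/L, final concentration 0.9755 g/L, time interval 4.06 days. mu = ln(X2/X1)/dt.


mu = ln(X2/X1) / dt
= ln(0.9755/0.2766) / 4.06
= 0.3104 per day

0.3104 per day


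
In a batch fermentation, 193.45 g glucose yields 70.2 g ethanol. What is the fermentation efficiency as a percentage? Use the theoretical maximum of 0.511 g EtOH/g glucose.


Fermentation efficiency = (actual / (0.511 * glucose)) * 100
= (70.2 / (0.511 * 193.45)) * 100
= 71.0146%

71.0146%


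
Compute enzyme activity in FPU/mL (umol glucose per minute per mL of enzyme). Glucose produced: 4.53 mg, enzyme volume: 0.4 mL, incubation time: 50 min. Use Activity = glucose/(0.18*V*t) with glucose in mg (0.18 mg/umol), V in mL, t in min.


Activity = glucose_mg / (0.18 mg/umol * V_mL * t_min)
= 4.53 / (0.18 * 0.4 * 50)
= 1.2583 FPU/mL

1.2583 FPU/mL


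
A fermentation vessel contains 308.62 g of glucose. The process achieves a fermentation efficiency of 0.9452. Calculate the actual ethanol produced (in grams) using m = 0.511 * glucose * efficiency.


Actual ethanol: m = 0.511 * 308.62 * 0.9452
m = 149.0626 g

149.0626 g


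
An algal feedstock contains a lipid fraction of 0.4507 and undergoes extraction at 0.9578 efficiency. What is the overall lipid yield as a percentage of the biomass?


Y = lipid_content * extraction_eff * 100
= 0.4507 * 0.9578 * 100
= 43.1680%

43.1680%


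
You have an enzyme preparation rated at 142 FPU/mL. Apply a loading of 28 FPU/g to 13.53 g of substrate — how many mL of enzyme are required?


V = dosage * m_sub / activity
V = 28 * 13.53 / 142
V = 2.6679 mL

2.6679 mL


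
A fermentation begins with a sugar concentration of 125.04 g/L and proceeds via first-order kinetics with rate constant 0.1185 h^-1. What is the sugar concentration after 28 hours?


S = S0 * exp(-k * t)
S = 125.04 * exp(-0.1185 * 28)
S = 4.5296 g/L

4.5296 g/L


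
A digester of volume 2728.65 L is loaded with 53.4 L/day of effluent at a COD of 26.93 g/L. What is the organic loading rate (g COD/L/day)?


OLR = Q * S / V
= 53.4 * 26.93 / 2728.65
= 0.5270 g/L/day

0.5270 g/L/day


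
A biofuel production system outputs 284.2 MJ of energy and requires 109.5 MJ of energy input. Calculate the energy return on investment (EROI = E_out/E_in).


EROI = E_out / E_in
= 284.2 / 109.5
= 2.5954

2.5954


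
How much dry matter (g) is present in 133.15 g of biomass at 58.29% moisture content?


Wd = Ww * (1 - MC/100)
= 133.15 * (1 - 58.29/100)
= 55.5369 g

55.5369 g


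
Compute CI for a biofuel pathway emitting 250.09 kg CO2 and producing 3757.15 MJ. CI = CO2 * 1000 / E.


CI = CO2 * 1000 / E
= 250.09 * 1000 / 3757.15
= 66.5638 g CO2/MJ

66.5638 g CO2/MJ


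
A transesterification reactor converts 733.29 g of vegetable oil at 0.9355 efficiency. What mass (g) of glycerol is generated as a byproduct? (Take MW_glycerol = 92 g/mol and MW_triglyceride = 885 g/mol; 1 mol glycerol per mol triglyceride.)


glycerol = oil * conv * (92/885)
= 733.29 * 0.9355 * 92 / 885
= 71.3122 g

71.3122 g


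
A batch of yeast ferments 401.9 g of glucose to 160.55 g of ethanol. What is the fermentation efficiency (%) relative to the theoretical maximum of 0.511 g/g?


Fermentation efficiency = (actual / (0.511 * glucose)) * 100
= (160.55 / (0.511 * 401.9)) * 100
= 78.1756%

78.1756%


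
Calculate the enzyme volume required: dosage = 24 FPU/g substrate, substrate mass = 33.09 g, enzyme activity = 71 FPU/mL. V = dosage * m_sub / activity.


V = dosage * m_sub / activity
V = 24 * 33.09 / 71
V = 11.1854 mL

11.1854 mL


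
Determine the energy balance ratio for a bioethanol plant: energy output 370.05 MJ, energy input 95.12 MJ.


EROI = E_out / E_in
= 370.05 / 95.12
= 3.8903

3.8903


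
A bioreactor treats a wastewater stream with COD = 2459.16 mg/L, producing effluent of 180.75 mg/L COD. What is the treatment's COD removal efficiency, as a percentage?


eta = (COD_in - COD_out) / COD_in * 100
= (2459.16 - 180.75) / 2459.16 * 100
= 92.6499%

92.6499%


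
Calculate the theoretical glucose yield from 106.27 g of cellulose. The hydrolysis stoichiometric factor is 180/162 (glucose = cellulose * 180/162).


glucose = cellulose * 180/162
= 106.27 * 180/162
= 118.0778 g

118.0778 g


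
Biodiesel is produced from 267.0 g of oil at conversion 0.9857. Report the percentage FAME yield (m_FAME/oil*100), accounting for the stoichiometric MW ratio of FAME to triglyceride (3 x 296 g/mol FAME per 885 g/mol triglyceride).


m_FAME = oil * conv * (3 * 296 / 885) = oil * conv * (888/885)
= 267.0 * 0.9857 * 888 / 885
= 264.0740 g
Y = m_FAME / oil * 100 = conv * (888/885) * 100
= 0.9857 * 888 / 885 * 100
= 98.90%

98.90%


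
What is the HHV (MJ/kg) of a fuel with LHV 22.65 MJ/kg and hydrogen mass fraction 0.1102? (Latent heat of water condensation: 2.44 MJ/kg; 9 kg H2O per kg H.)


HHV = LHV + H_frac * 9 * 2.44
= 22.65 + 0.1102 * 9 * 2.44
= 25.0700 MJ/kg

25.0700 MJ/kg


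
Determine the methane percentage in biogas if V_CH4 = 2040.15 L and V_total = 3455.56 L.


CH4% = V_CH4 / V_total * 100
= 2040.15 / 3455.56 * 100
= 59.0396%

59.0396%


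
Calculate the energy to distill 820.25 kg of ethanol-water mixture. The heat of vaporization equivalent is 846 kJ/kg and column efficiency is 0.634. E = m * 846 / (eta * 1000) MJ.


E = m * 846 / (eta * 1000)
= 820.25 * 846 / (0.634 * 1000)
= 1094.5292 MJ

1094.5292 MJ


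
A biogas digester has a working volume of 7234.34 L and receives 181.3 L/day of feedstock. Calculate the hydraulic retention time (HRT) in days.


HRT = V / Q
= 7234.34 / 181.3
= 39.9026 days

39.9026 days


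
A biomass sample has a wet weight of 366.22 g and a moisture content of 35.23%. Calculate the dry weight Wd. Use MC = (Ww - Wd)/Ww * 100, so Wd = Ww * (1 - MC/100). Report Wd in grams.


Wd = Ww * (1 - MC/100)
= 366.22 * (1 - 35.23/100)
= 237.2007 g

237.2007 g


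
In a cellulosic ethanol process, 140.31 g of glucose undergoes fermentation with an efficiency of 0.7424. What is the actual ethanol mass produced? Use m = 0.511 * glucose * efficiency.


Actual ethanol: m = 0.511 * 140.31 * 0.7424
m = 53.2289 g

53.2289 g


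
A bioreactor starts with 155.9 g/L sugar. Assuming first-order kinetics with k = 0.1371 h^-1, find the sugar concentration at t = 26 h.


S = S0 * exp(-k * t)
S = 155.9 * exp(-0.1371 * 26)
S = 4.4133 g/L

4.4133 g/L


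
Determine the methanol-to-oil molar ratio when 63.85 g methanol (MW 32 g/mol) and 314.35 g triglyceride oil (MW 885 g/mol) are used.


Molar ratio = n_MeOH / n_oil = (MeOH/32) / (oil/885) = (MeOH * 885) / (32 * oil)
= (63.85 * 885) / (32 * 314.35)
= 5.6175

5.6175


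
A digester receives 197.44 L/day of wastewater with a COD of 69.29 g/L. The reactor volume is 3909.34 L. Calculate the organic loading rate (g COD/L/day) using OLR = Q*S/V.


OLR = Q * S / V
= 197.44 * 69.29 / 3909.34
= 3.4995 g/L/day

3.4995 g/L/day


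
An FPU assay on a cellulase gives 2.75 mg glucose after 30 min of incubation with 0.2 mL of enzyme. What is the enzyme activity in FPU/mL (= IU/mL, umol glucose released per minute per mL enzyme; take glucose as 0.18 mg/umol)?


Activity = glucose_mg / (0.18 mg/umol * V_mL * t_min)
= 2.75 / (0.18 * 0.2 * 30)
= 2.5463 FPU/mL

2.5463 FPU/mL


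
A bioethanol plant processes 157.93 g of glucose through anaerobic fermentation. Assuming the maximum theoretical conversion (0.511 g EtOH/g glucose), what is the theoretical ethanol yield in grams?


Theoretical ethanol yield: m_EtOH = 0.511 * m_glucose
m_EtOH = 0.511 * 157.93 = 80.7022 g

80.7022 g


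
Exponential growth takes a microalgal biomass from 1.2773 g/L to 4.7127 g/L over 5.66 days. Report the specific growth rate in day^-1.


mu = ln(X2/X1) / dt
= ln(4.7127/1.2773) / 5.66
= 0.2307 per day

0.2307 per day


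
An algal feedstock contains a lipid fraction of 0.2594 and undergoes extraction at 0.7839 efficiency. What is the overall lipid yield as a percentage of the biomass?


Y = lipid_content * extraction_eff * 100
= 0.2594 * 0.7839 * 100
= 20.3344%

20.3344%


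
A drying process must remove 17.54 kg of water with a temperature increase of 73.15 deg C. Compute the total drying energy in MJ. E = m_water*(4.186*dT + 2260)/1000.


E = m_water * (4.186 * dT + 2260) / 1000
= 17.54 * (4.186 * 73.15 + 2260) / 1000
= 45.0113 MJ

45.0113 MJ


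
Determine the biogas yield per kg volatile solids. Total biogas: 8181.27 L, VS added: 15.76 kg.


Y = V / VS
= 8181.27 / 15.76
= 519.1161 L/kg VS

519.1161 L/kg VS


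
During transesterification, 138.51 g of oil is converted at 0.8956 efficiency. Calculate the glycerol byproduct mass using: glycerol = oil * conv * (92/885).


glycerol = oil * conv * (92/885)
= 138.51 * 0.8956 * 92 / 885
= 12.8955 g

12.8955 g


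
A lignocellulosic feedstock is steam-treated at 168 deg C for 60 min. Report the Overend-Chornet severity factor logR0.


logR0 = log10(t * exp((T - 100) / 14.75))
= log10(60 * exp((168 - 100) / 14.75))
= 3.7803

3.7803


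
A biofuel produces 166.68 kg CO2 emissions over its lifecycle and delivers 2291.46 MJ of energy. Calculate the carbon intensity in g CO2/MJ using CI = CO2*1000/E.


CI = CO2 * 1000 / E
= 166.68 * 1000 / 2291.46
= 72.7397 g CO2/MJ

72.7397 g CO2/MJ


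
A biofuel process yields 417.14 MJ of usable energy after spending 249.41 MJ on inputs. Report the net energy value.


NEV = E_out - E_in
= 417.14 - 249.41
= 167.7300 MJ

167.7300 MJ


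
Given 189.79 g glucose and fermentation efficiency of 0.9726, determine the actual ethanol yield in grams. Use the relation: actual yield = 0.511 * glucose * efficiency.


Actual ethanol: m = 0.511 * 189.79 * 0.9726
m = 94.3254 g

94.3254 g


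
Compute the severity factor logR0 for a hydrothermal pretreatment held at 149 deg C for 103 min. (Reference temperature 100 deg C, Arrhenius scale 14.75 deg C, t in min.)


logR0 = log10(t * exp((T - 100) / 14.75))
= log10(103 * exp((149 - 100) / 14.75))
= 3.4556

3.4556


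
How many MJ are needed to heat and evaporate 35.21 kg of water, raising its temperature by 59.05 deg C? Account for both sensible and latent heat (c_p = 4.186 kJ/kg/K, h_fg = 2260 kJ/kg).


E = m_water * (4.186 * dT + 2260) / 1000
= 35.21 * (4.186 * 59.05 + 2260) / 1000
= 88.2779 MJ

88.2779 MJ


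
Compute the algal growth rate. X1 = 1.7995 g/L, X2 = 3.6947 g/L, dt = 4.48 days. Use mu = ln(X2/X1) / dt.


mu = ln(X2/X1) / dt
= ln(3.6947/1.7995) / 4.48
= 0.1606 per day

0.1606 per day


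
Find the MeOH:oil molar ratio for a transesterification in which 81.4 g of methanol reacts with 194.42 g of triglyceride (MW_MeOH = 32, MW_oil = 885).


Molar ratio = n_MeOH / n_oil = (MeOH/32) / (oil/885) = (MeOH * 885) / (32 * oil)
= (81.4 * 885) / (32 * 194.42)
= 11.5792

11.5792


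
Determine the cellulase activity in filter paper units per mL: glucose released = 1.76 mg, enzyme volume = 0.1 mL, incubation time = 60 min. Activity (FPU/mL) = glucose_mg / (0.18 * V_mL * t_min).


Activity = glucose_mg / (0.18 mg/umol * V_mL * t_min)
= 1.76 / (0.18 * 0.1 * 60)
= 1.6296 FPU/mL

1.6296 FPU/mL


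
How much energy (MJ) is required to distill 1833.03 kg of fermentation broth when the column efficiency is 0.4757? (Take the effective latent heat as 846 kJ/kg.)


E = m * 846 / (eta * 1000)
= 1833.03 * 846 / (0.4757 * 1000)
= 3259.9188 MJ

3259.9188 MJ


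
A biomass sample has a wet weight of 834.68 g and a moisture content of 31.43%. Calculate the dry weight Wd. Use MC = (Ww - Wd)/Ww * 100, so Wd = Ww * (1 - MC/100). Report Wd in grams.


Wd = Ww * (1 - MC/100)
= 834.68 * (1 - 31.43/100)
= 572.3401 g

572.3401 g


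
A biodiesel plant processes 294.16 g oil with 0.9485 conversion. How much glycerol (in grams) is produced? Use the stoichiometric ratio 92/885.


glycerol = oil * conv * (92/885)
= 294.16 * 0.9485 * 92 / 885
= 29.0045 g

29.0045 g


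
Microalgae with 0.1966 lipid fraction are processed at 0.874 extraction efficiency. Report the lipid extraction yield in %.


Y = lipid_content * extraction_eff * 100
= 0.1966 * 0.874 * 100
= 17.1828%

17.1828%


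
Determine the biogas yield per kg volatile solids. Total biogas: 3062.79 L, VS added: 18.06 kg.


Y = V / VS
= 3062.79 / 18.06
= 169.5897 L/kg VS

169.5897 L/kg VS


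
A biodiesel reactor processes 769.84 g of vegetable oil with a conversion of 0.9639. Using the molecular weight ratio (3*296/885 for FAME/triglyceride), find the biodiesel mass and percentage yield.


m_FAME = oil * conv * (3 * 296 / 885) = oil * conv * (888/885)
= 769.84 * 0.9639 * 888 / 885
= 744.5642 g
Y = m_FAME / oil * 100 = conv * (888/885) * 100
= 0.9639 * 888 / 885 * 100
= 96.72%

744.5642 g FAME; Y = 96.72%


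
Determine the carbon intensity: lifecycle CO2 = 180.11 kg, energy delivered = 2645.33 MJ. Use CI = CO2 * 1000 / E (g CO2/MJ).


CI = CO2 * 1000 / E
= 180.11 * 1000 / 2645.33
= 68.0860 g CO2/MJ

68.0860 g CO2/MJ


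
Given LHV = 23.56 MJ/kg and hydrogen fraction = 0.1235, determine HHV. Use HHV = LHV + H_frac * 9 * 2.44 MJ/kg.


HHV = LHV + H_frac * 9 * 2.44
= 23.56 + 0.1235 * 9 * 2.44
= 26.2721 MJ/kg

26.2721 MJ/kg


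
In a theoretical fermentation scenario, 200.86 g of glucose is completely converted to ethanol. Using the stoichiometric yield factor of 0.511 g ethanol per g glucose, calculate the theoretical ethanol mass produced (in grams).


Theoretical ethanol yield: m_EtOH = 0.511 * m_glucose
m_EtOH = 0.511 * 200.86 = 102.6395 g

102.6395 g


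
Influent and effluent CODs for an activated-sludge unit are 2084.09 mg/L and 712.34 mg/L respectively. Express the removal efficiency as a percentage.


eta = (COD_in - COD_out) / COD_in * 100
= (2084.09 - 712.34) / 2084.09 * 100
= 65.8201%

65.8201%


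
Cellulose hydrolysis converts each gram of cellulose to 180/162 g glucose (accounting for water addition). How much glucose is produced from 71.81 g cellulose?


glucose = cellulose * 180/162
= 71.81 * 180/162
= 79.7889 g

79.7889 g


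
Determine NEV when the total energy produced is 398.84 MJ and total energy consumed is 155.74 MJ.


NEV = E_out - E_in
= 398.84 - 155.74
= 243.1000 MJ

243.1000 MJ


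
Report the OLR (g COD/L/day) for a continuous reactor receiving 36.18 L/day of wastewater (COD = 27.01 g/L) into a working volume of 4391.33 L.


OLR = Q * S / V
= 36.18 * 27.01 / 4391.33
= 0.2225 g/L/day

0.2225 g/L/day


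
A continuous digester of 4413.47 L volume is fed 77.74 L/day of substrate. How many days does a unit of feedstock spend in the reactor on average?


HRT = V / Q
= 4413.47 / 77.74
= 56.7722 days

56.7722 days


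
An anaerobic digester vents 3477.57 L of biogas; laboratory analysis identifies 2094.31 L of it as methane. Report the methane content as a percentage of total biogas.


CH4% = V_CH4 / V_total * 100
= 2094.31 / 3477.57 * 100
= 60.2234%

60.2234%


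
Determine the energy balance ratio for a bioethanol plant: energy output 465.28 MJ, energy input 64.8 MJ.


EROI = E_out / E_in
= 465.28 / 64.8
= 7.1802

7.1802


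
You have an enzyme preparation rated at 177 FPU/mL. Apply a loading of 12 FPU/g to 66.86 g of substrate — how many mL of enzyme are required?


V = dosage * m_sub / activity
V = 12 * 66.86 / 177
V = 4.5329 mL

4.5329 mL


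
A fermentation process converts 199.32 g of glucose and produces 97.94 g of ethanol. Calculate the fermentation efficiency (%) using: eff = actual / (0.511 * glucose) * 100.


Fermentation efficiency = (actual / (0.511 * glucose)) * 100
= (97.94 / (0.511 * 199.32)) * 100
= 96.1586%

96.1586%


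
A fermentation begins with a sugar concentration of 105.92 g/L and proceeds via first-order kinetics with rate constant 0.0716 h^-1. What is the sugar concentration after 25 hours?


S = S0 * exp(-k * t)
S = 105.92 * exp(-0.0716 * 25)
S = 17.6844 g/L

17.6844 g/L


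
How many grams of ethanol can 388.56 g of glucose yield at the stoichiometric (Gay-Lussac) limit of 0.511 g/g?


Theoretical ethanol yield: m_EtOH = 0.511 * m_glucose
m_EtOH = 0.511 * 388.56 = 198.5542 g

198.5542 g


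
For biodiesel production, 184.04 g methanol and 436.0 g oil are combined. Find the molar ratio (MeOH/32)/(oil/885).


Molar ratio = n_MeOH / n_oil = (MeOH/32) / (oil/885) = (MeOH * 885) / (32 * oil)
= (184.04 * 885) / (32 * 436.0)
= 11.6740

11.6740


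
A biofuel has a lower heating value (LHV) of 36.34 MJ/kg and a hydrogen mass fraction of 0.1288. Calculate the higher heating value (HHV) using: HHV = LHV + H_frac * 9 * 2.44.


HHV = LHV + H_frac * 9 * 2.44
= 36.34 + 0.1288 * 9 * 2.44
= 39.1684 MJ/kg

39.1684 MJ/kg


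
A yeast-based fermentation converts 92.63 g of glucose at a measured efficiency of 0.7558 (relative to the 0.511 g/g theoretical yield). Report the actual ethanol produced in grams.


Actual ethanol: m = 0.511 * 92.63 * 0.7558
m = 35.7750 g

35.7750 g


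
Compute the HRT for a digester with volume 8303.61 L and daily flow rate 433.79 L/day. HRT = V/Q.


HRT = V / Q
= 8303.61 / 433.79
= 19.1420 days

19.1420 days


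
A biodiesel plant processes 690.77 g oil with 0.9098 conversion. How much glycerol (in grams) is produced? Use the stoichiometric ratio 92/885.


glycerol = oil * conv * (92/885)
= 690.77 * 0.9098 * 92 / 885
= 65.3317 g

65.3317 g


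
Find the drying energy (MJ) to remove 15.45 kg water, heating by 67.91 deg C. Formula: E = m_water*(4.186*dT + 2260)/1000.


E = m_water * (4.186 * dT + 2260) / 1000
= 15.45 * (4.186 * 67.91 + 2260) / 1000
= 39.3090 MJ

39.3090 MJ


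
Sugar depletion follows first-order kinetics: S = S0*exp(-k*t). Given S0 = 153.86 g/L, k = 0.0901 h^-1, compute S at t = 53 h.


S = S0 * exp(-k * t)
S = 153.86 * exp(-0.0901 * 53)
S = 1.2979 g/L

1.2979 g/L


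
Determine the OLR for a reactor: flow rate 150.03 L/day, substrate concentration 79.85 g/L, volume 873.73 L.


OLR = Q * S / V
= 150.03 * 79.85 / 873.73
= 13.7112 g/L/day

13.7112 g/L/day


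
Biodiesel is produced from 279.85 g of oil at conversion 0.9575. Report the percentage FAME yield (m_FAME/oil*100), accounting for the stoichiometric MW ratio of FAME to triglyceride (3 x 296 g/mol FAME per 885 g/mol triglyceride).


m_FAME = oil * conv * (3 * 296 / 885) = oil * conv * (888/885)
= 279.85 * 0.9575 * 888 / 885
= 268.8647 g
Y = m_FAME / oil * 100 = conv * (888/885) * 100
= 0.9575 * 888 / 885 * 100
= 96.07%

96.07%


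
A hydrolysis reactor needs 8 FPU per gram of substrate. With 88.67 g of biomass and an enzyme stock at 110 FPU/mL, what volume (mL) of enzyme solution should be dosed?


V = dosage * m_sub / activity
V = 8 * 88.67 / 110
V = 6.4487 mL

6.4487 mL


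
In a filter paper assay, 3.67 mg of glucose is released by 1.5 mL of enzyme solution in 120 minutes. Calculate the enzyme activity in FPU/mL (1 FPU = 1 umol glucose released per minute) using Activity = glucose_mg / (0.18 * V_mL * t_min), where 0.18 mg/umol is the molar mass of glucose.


Activity = glucose_mg / (0.18 mg/umol * V_mL * t_min)
= 3.67 / (0.18 * 1.5 * 120)
= 0.1133 FPU/mL

0.1133 FPU/mL


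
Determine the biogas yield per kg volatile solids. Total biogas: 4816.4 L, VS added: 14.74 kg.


Y = V / VS
= 4816.4 / 14.74
= 326.7571 L/kg VS

326.7571 L/kg VS


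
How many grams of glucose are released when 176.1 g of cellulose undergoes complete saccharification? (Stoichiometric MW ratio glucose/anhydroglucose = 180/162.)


glucose = cellulose * 180/162
= 176.1 * 180/162
= 195.6667 g

195.6667 g


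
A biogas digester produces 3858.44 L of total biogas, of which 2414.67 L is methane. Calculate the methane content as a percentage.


CH4% = V_CH4 / V_total * 100
= 2414.67 / 3858.44 * 100
= 62.5815%

62.5815%


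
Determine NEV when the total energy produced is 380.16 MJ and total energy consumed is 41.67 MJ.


NEV = E_out - E_in
= 380.16 - 41.67
= 338.4900 MJ

338.4900 MJ


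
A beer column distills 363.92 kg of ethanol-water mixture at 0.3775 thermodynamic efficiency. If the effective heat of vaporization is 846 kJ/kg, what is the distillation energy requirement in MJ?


E = m * 846 / (eta * 1000)
= 363.92 * 846 / (0.3775 * 1000)
= 815.5664 MJ

815.5664 MJ


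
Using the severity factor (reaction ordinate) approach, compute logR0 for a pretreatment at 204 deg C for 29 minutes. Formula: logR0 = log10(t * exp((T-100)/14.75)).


logR0 = log10(t * exp((T - 100) / 14.75))
= log10(29 * exp((204 - 100) / 14.75))
= 4.5245

4.5245


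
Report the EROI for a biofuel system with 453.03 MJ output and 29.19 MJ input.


EROI = E_out / E_in
= 453.03 / 29.19
= 15.5200

15.5200


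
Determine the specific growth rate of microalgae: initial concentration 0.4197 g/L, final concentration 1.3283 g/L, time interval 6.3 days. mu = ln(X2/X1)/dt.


mu = ln(X2/X1) / dt
= ln(1.3283/0.4197) / 6.3
= 0.1829 per day

0.1829 per day


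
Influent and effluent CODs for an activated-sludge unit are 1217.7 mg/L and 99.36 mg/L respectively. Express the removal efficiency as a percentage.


eta = (COD_in - COD_out) / COD_in * 100
= (1217.7 - 99.36) / 1217.7 * 100
= 91.8404%

91.8404%


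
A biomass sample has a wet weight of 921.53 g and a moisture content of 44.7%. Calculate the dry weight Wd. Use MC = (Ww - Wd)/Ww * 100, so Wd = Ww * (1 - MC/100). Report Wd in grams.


Wd = Ww * (1 - MC/100)
= 921.53 * (1 - 44.7/100)
= 509.6061 g

509.6061 g


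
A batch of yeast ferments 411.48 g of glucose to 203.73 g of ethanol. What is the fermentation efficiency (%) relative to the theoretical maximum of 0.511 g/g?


Fermentation efficiency = (actual / (0.511 * glucose)) * 100
= (203.73 / (0.511 * 411.48)) * 100
= 96.8914%

96.8914%


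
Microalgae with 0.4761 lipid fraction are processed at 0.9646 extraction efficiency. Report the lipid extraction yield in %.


Y = lipid_content * extraction_eff * 100
= 0.4761 * 0.9646 * 100
= 45.9246%

45.9246%


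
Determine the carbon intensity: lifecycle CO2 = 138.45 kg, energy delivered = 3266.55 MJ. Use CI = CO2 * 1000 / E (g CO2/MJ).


CI = CO2 * 1000 / E
= 138.45 * 1000 / 3266.55
= 42.3842 g CO2/MJ

42.3842 g CO2/MJ


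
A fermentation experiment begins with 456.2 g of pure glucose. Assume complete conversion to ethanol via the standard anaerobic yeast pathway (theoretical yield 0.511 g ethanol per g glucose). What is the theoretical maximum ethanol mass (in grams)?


Theoretical ethanol yield: m_EtOH = 0.511 * m_glucose
m_EtOH = 0.511 * 456.2 = 233.1182 g

233.1182 g


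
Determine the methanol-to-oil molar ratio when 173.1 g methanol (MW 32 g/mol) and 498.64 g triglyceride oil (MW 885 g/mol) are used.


Molar ratio = n_MeOH / n_oil = (MeOH/32) / (oil/885) = (MeOH * 885) / (32 * oil)
= (173.1 * 885) / (32 * 498.64)
= 9.6007

9.6007


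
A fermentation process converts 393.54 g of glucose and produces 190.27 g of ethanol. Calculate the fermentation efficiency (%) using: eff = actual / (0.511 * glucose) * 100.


Fermentation efficiency = (actual / (0.511 * glucose)) * 100
= (190.27 / (0.511 * 393.54)) * 100
= 94.6151%

94.6151%


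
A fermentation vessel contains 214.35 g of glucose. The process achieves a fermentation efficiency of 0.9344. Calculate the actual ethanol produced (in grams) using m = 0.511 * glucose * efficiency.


Actual ethanol: m = 0.511 * 214.35 * 0.9344
m = 102.3475 g

102.3475 g


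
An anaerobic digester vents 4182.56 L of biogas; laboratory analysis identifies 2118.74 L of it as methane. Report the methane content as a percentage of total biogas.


CH4% = V_CH4 / V_total * 100
= 2118.74 / 4182.56 * 100
= 50.6565%

50.6565%


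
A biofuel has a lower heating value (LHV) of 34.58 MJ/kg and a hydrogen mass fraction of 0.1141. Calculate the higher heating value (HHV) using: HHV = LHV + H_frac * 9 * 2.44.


HHV = LHV + H_frac * 9 * 2.44
= 34.58 + 0.1141 * 9 * 2.44
= 37.0856 MJ/kg

37.0856 MJ/kg


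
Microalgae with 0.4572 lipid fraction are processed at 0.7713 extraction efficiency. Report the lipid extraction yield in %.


Y = lipid_content * extraction_eff * 100
= 0.4572 * 0.7713 * 100
= 35.2638%

35.2638%


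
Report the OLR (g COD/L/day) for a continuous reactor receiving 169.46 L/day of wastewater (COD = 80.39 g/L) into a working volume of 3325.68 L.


OLR = Q * S / V
= 169.46 * 80.39 / 3325.68
= 4.0963 g/L/day

4.0963 g/L/day


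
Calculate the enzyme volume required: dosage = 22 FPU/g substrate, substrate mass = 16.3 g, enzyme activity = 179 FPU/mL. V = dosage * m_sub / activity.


V = dosage * m_sub / activity
V = 22 * 16.3 / 179
V = 2.0034 mL

2.0034 mL


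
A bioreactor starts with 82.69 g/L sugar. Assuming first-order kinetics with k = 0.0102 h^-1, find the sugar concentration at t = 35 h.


S = S0 * exp(-k * t)
S = 82.69 * exp(-0.0102 * 35)
S = 57.8642 g/L

57.8642 g/L


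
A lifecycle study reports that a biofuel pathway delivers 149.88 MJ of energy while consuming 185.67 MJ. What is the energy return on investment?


EROI = E_out / E_in
= 149.88 / 185.67
= 0.8072

0.8072


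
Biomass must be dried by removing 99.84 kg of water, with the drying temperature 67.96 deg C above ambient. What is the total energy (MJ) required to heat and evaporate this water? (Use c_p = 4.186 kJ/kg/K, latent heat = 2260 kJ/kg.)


E = m_water * (4.186 * dT + 2260) / 1000
= 99.84 * (4.186 * 67.96 + 2260) / 1000
= 254.0409 MJ

254.0409 MJ


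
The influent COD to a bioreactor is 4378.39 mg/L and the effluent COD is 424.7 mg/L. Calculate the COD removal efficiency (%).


eta = (COD_in - COD_out) / COD_in * 100
= (4378.39 - 424.7) / 4378.39 * 100
= 90.3001%

90.3001%


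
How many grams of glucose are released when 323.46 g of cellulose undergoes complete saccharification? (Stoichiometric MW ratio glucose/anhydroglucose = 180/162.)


glucose = cellulose * 180/162
= 323.46 * 180/162
= 359.4000 g

359.4000 g


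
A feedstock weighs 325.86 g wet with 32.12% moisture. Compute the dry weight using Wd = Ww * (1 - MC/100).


Wd = Ww * (1 - MC/100)
= 325.86 * (1 - 32.12/100)
= 221.1938 g

221.1938 g


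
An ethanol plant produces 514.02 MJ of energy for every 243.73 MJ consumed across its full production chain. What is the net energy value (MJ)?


NEV = E_out - E_in
= 514.02 - 243.73
= 270.2900 MJ

270.2900 MJ


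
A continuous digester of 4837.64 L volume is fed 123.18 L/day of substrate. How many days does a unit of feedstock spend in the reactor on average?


HRT = V / Q
= 4837.64 / 123.18
= 39.2729 days

39.2729 days


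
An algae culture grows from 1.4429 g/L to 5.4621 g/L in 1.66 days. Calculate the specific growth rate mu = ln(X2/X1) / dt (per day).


mu = ln(X2/X1) / dt
= ln(5.4621/1.4429) / 1.66
= 0.8019 per day

0.8019 per day


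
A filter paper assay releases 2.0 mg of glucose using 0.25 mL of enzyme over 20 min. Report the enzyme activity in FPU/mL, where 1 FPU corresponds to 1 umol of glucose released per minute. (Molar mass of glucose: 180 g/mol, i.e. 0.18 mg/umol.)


Activity = glucose_mg / (0.18 mg/umol * V_mL * t_min)
= 2.0 / (0.18 * 0.25 * 20)
= 2.2222 FPU/mL

2.2222 FPU/mL


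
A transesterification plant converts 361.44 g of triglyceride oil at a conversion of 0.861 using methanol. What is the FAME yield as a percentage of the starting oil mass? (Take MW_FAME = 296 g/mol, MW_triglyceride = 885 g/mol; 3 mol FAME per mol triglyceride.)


m_FAME = oil * conv * (3 * 296 / 885) = oil * conv * (888/885)
= 361.44 * 0.861 * 888 / 885
= 312.2548 g
Y = m_FAME / oil * 100 = conv * (888/885) * 100
= 0.861 * 888 / 885 * 100
= 86.39%

86.39%


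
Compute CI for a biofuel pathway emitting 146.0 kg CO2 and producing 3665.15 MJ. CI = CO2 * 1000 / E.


CI = CO2 * 1000 / E
= 146.0 * 1000 / 3665.15
= 39.8347 g CO2/MJ

39.8347 g CO2/MJ


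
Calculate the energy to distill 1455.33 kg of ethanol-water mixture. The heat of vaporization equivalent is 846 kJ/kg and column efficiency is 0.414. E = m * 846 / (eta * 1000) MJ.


E = m * 846 / (eta * 1000)
= 1455.33 * 846 / (0.414 * 1000)
= 2973.9352 MJ

2973.9352 MJ


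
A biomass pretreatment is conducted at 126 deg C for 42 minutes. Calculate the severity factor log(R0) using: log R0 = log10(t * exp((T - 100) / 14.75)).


logR0 = log10(t * exp((T - 100) / 14.75))
= log10(42 * exp((126 - 100) / 14.75))
= 2.3888

2.3888


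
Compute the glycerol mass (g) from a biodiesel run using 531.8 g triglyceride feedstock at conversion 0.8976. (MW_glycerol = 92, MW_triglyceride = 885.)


glycerol = oil * conv * (92/885)
= 531.8 * 0.8976 * 92 / 885
= 49.6222 g

49.6222 g


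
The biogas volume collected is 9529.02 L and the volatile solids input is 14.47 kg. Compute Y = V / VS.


Y = V / VS
= 9529.02 / 14.47
= 658.5363 L/kg VS

658.5363 L/kg VS


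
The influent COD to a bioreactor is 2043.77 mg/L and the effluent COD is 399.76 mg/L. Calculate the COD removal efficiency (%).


eta = (COD_in - COD_out) / COD_in * 100
= (2043.77 - 399.76) / 2043.77 * 100
= 80.4401%

80.4401%


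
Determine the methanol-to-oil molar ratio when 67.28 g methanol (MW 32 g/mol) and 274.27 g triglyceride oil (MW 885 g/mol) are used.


Molar ratio = n_MeOH / n_oil = (MeOH/32) / (oil/885) = (MeOH * 885) / (32 * oil)
= (67.28 * 885) / (32 * 274.27)
= 6.7842

6.7842


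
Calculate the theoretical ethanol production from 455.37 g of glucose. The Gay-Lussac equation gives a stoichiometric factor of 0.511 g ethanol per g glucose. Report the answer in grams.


Theoretical ethanol yield: m_EtOH = 0.511 * m_glucose
m_EtOH = 0.511 * 455.37 = 232.6941 g

232.6941 g


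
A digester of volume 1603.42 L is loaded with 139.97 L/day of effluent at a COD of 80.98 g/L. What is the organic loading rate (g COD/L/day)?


OLR = Q * S / V
= 139.97 * 80.98 / 1603.42
= 7.0691 g/L/day

7.0691 g/L/day


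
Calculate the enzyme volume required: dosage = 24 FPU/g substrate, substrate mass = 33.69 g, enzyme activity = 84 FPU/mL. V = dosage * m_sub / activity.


V = dosage * m_sub / activity
V = 24 * 33.69 / 84
V = 9.6257 mL

9.6257 mL


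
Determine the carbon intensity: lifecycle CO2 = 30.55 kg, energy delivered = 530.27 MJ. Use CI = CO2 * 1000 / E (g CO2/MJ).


CI = CO2 * 1000 / E
= 30.55 * 1000 / 530.27
= 57.6122 g CO2/MJ

57.6122 g CO2/MJ


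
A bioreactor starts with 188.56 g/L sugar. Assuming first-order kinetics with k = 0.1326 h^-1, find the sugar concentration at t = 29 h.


S = S0 * exp(-k * t)
S = 188.56 * exp(-0.1326 * 29)
S = 4.0310 g/L

4.0310 g/L
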